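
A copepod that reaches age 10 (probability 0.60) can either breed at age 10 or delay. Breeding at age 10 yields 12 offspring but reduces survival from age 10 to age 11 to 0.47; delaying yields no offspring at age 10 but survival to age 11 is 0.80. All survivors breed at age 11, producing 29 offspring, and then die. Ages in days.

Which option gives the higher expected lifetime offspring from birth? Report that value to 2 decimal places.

breed at age 10: R₀ = 0.60 × (12 + 0.47 × 29) = 0.60 × 25.6300 = 15.3780
delay to age 11: R₀ = 0.60 × (0.80 × 29) = 0.60 × 23.2000 = 13.9200
Higher: breed at age 10 (15.3780).

15.38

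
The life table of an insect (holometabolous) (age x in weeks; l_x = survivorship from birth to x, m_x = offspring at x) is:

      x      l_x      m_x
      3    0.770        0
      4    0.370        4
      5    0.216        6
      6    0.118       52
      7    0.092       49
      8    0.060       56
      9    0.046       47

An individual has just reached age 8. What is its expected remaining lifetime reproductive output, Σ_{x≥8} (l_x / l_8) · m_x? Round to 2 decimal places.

92.03

l_8 = 0.060. Conditional survival from age 8 to x is l_x / l_8.
  x=8: (0.060/0.060) × 56 = 56.0000
  x=9: (0.046/0.060) × 47 = 36.0333
Sum = 56.0000 + 36.0333 = 92.0333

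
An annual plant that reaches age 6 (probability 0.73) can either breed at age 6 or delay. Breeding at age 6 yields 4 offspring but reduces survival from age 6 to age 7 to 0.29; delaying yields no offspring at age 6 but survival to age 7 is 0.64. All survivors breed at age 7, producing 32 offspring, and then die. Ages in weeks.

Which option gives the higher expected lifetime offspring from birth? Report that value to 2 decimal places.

breed at age 6: R₀ = 0.73 × (4 + 0.29 × 32) = 0.73 × 13.2800 = 9.6944
delay to age 7: R₀ = 0.73 × (0.64 × 32) = 0.73 × 20.4800 = 14.9504
Higher: delay to age 7 (14.9504).

14.95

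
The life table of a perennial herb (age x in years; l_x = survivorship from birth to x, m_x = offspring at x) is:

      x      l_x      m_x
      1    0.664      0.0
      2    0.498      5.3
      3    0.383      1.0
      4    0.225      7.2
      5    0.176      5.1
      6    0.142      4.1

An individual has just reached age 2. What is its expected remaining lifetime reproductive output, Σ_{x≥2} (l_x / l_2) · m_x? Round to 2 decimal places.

12.29

l_2 = 0.498. Conditional survival from age 2 to x is l_x / l_2.
  x=2: (0.498/0.498) × 5.3 = 5.3000
  x=3: (0.383/0.498) × 1.0 = 0.7691
  x=4: (0.225/0.498) × 7.2 = 3.2530
  x=5: (0.176/0.498) × 5.1 = 1.8024
  x=6: (0.142/0.498) × 4.1 = 1.1691
Sum = 5.3000 + 0.7691 + 3.2530 + 1.8024 + 1.1691 = 12.2936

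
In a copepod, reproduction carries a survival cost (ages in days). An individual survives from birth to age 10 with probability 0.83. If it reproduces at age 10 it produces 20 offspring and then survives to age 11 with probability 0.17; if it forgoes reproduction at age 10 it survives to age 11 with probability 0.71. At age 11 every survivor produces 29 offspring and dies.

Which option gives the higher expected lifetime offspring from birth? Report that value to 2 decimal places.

20.69

breed at age 10: R₀ = 0.83 × (20 + 0.17 × 29) = 0.83 × 24.9300 = 20.6919
delay to age 11: R₀ = 0.83 × (0.71 × 29) = 0.83 × 20.5900 = 17.0897
Higher: breed at age 10 (20.6919).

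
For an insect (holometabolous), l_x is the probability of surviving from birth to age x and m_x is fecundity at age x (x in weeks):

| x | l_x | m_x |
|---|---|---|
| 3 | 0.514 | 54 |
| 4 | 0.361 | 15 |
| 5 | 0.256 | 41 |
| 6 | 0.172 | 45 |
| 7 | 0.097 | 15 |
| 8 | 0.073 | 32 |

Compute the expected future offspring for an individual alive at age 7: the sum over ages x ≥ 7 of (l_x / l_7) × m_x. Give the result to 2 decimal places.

l_7 = 0.097. Conditional survival from age 7 to x is l_x / l_7.
  x=7: (0.097/0.097) × 15 = 15.0000
  x=8: (0.073/0.097) × 32 = 24.0825
Sum = 15.0000 + 24.0825 = 39.0825

39.08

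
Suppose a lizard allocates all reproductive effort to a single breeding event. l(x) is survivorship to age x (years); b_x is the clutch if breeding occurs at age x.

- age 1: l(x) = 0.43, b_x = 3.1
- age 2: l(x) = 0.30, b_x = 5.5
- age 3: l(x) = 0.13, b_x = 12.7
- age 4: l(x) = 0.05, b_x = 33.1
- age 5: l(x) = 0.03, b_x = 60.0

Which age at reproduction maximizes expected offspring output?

5

Expected offspring if breeding at age x = l(x) × b_x:
  age 1: 0.43 × 3.1 = 1.333
  age 2: 0.30 × 5.5 = 1.650
  age 3: 0.13 × 12.7 = 1.651
  age 4: 0.05 × 33.1 = 1.655
  age 5: 0.03 × 60.0 = 1.800
Maximum at age 5 (1.800).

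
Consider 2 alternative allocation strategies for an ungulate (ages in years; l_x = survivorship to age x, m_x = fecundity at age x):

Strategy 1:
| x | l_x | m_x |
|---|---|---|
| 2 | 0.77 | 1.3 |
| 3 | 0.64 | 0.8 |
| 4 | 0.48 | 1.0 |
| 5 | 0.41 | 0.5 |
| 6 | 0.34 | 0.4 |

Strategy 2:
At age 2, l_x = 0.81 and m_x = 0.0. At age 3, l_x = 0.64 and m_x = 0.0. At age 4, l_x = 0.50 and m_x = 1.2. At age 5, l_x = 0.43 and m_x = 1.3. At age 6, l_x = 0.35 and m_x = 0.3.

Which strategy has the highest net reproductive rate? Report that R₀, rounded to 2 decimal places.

2.33

Strategy 1: R₀ = 0.77×1.3 + 0.64×0.8 + 0.48×1.0 + 0.41×0.5 + 0.34×0.4 = 2.3340
Strategy 2: R₀ = 0.81×0.0 + 0.64×0.0 + 0.50×1.2 + 0.43×1.3 + 0.35×0.3 = 1.2640
Highest R₀: strategy 1 with 2.3340.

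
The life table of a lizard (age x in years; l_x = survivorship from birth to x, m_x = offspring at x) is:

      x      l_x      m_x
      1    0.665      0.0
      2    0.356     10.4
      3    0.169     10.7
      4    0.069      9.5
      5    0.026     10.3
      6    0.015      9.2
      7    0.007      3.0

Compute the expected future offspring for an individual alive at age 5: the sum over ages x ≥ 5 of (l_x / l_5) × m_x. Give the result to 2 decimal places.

l_5 = 0.026. Conditional survival from age 5 to x is l_x / l_5.
  x=5: (0.026/0.026) × 10.3 = 10.3000
  x=6: (0.015/0.026) × 9.2 = 5.3077
  x=7: (0.007/0.026) × 3.0 = 0.8077
Sum = 10.3000 + 5.3077 + 0.8077 = 16.4154

16.42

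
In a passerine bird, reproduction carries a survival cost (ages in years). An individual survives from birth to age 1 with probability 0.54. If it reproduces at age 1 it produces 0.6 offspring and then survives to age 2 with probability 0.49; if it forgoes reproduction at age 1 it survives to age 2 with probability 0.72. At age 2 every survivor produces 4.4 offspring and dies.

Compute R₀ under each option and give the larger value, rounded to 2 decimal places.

breed at age 1: R₀ = 0.54 × (0.6 + 0.49 × 4.4) = 0.54 × 2.7560 = 1.4882
delay to age 2: R₀ = 0.54 × (0.72 × 4.4) = 0.54 × 3.1680 = 1.7107
Higher: delay to age 2 (1.7107).

1.71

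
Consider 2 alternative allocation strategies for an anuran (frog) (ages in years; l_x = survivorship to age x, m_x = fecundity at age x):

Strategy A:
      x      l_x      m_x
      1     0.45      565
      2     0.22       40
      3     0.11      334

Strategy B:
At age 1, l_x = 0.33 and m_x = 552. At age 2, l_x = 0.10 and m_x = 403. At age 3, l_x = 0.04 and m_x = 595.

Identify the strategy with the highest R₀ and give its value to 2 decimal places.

Strategy A: R₀ = 0.45×565 + 0.22×40 + 0.11×334 = 299.7900
Strategy B: R₀ = 0.33×552 + 0.10×403 + 0.04×595 = 246.2600
Highest R₀: strategy A with 299.7900.

299.79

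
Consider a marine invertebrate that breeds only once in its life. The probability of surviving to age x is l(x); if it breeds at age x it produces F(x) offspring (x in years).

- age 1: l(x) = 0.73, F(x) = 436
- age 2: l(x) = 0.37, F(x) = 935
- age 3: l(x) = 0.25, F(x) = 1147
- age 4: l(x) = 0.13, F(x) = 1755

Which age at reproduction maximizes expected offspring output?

2

Expected offspring if breeding at age x = l(x) × F(x):
  age 1: 0.73 × 436 = 318.280
  age 2: 0.37 × 935 = 345.950
  age 3: 0.25 × 1147 = 286.750
  age 4: 0.13 × 1755 = 228.150
Maximum at age 2 (345.950).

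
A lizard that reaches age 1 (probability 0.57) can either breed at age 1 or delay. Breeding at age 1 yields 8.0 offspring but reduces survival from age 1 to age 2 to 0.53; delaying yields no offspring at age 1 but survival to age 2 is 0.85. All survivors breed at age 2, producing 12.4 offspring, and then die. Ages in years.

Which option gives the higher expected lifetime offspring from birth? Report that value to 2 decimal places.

breed at age 1: R₀ = 0.57 × (8.0 + 0.53 × 12.4) = 0.57 × 14.5720 = 8.3060
delay to age 2: R₀ = 0.57 × (0.85 × 12.4) = 0.57 × 10.5400 = 6.0078
Higher: breed at age 1 (8.3060).

8.31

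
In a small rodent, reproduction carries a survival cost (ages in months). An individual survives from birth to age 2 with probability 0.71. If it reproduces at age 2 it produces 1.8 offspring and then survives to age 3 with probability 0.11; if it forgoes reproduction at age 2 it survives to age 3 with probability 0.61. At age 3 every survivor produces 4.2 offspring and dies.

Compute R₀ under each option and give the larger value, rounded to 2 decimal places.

1.82

breed at age 2: R₀ = 0.71 × (1.8 + 0.11 × 4.2) = 0.71 × 2.2620 = 1.6060
delay to age 3: R₀ = 0.71 × (0.61 × 4.2) = 0.71 × 2.5620 = 1.8190
Higher: delay to age 3 (1.8190).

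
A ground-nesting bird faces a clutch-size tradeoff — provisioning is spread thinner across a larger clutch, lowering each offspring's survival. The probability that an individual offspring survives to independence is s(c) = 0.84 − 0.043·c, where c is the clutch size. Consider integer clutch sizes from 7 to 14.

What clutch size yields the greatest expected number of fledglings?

10

Expected fledglings = c × s(c):
  c=7: 7 × 0.539 = 3.773
  c=8: 8 × 0.496 = 3.968
  c=9: 9 × 0.453 = 4.077
  c=10: 10 × 0.410 = 4.100
  c=11: 11 × 0.367 = 4.037
  c=12: 12 × 0.324 = 3.888
  c=13: 13 × 0.281 = 3.653
  c=14: 14 × 0.238 = 3.332
Maximum at c = 10 (4.100 fledglings).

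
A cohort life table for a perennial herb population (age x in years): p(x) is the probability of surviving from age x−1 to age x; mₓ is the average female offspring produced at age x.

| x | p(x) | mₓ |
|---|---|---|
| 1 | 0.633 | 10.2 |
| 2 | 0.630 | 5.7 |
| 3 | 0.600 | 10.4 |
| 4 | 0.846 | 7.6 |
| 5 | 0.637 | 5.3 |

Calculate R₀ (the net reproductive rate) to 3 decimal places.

13.440

Survivorship from birth: l_x = p_1·p_2·…·p_x.
  l_1 = 0.63300
  l_2 = 0.39879
  l_3 = 0.23927
  l_4 = 0.20243
  l_5 = 0.12895
R₀ = Σ l_x mₓ:
  age 1: 0.63300 × 10.2 = 6.4566
  age 2: 0.39879 × 5.7 = 2.2731
  age 3: 0.23927 × 10.4 = 2.4884
  age 4: 0.20243 × 7.6 = 1.5385
  age 5: 0.12895 × 5.3 = 0.6834
R₀ = 6.4566 + 2.2731 + 2.4884 + 1.5385 + 0.6834 = 13.4400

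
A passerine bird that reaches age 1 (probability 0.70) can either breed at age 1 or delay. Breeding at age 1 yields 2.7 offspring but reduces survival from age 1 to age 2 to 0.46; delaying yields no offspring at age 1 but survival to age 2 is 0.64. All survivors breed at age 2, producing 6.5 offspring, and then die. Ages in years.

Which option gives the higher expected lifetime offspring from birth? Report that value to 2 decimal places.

breed at age 1: R₀ = 0.70 × (2.7 + 0.46 × 6.5) = 0.70 × 5.6900 = 3.9830
delay to age 2: R₀ = 0.70 × (0.64 × 6.5) = 0.70 × 4.1600 = 2.9120
Higher: breed at age 1 (3.9830).

3.98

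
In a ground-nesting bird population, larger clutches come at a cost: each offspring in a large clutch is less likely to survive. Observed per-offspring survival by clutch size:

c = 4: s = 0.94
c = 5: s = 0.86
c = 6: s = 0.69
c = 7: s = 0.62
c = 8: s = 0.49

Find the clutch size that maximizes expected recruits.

7

Expected recruits = c × s(c):
  c=4: 4 × 0.94 = 3.760
  c=5: 5 × 0.86 = 4.300
  c=6: 6 × 0.69 = 4.140
  c=7: 7 × 0.62 = 4.340
  c=8: 8 × 0.49 = 3.920
Maximum at c = 7 (4.340 recruits).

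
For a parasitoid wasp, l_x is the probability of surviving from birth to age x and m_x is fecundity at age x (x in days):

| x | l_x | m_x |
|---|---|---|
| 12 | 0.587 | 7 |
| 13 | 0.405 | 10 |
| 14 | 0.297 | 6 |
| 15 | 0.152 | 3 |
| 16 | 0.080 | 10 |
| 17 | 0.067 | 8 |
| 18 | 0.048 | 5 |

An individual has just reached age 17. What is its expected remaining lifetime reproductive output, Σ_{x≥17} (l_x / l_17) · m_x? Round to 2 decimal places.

l_17 = 0.067. Conditional survival from age 17 to x is l_x / l_17.
  x=17: (0.067/0.067) × 8 = 8.0000
  x=18: (0.048/0.067) × 5 = 3.5821
Sum = 8.0000 + 3.5821 = 11.5821

11.58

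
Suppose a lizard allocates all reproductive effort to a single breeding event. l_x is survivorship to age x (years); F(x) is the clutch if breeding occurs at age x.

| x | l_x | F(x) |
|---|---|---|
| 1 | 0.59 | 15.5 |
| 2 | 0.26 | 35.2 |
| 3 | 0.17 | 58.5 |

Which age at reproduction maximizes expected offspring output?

3

Expected offspring if breeding at age x = l_x × F(x):
  age 1: 0.59 × 15.5 = 9.145
  age 2: 0.26 × 35.2 = 9.152
  age 3: 0.17 × 58.5 = 9.945
Maximum at age 3 (9.945).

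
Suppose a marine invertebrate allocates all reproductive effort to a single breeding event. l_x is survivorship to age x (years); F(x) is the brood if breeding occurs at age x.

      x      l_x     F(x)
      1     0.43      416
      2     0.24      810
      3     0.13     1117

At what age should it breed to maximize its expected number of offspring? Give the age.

2

Expected offspring if breeding at age x = l_x × F(x):
  age 1: 0.43 × 416 = 178.880
  age 2: 0.24 × 810 = 194.400
  age 3: 0.13 × 1117 = 145.210
Maximum at age 2 (194.400).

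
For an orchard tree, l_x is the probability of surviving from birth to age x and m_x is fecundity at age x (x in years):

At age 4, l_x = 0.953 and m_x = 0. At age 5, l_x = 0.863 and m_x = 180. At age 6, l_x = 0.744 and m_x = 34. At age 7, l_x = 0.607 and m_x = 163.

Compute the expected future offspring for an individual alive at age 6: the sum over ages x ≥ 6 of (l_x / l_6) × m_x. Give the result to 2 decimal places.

166.99

l_6 = 0.744. Conditional survival from age 6 to x is l_x / l_6.
  x=6: (0.744/0.744) × 34 = 34.0000
  x=7: (0.607/0.744) × 163 = 132.9852
Sum = 34.0000 + 132.9852 = 166.9852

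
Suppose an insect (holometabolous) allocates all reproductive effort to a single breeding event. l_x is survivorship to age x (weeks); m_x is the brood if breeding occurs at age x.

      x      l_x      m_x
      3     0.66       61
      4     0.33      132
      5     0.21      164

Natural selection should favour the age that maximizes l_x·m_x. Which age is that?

4

Expected offspring if breeding at age x = l_x × m_x:
  age 3: 0.66 × 61 = 40.260
  age 4: 0.33 × 132 = 43.560
  age 5: 0.21 × 164 = 34.440
Maximum at age 4 (43.560).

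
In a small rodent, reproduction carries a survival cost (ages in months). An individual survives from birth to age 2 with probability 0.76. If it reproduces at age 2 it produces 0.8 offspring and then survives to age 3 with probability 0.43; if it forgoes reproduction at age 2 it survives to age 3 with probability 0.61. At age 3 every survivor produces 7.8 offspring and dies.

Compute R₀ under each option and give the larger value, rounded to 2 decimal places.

3.62

breed at age 2: R₀ = 0.76 × (0.8 + 0.43 × 7.8) = 0.76 × 4.1540 = 3.1570
delay to age 3: R₀ = 0.76 × (0.61 × 7.8) = 0.76 × 4.7580 = 3.6161
Higher: delay to age 3 (3.6161).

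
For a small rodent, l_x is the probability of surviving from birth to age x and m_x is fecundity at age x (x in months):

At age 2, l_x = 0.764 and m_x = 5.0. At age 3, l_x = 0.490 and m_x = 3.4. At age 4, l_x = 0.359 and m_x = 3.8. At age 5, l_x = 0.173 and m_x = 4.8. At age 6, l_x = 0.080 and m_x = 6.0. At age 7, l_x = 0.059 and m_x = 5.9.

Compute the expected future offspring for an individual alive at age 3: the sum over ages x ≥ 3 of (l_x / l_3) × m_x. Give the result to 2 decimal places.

9.57

l_3 = 0.490. Conditional survival from age 3 to x is l_x / l_3.
  x=3: (0.490/0.490) × 3.4 = 3.4000
  x=4: (0.359/0.490) × 3.8 = 2.7841
  x=5: (0.173/0.490) × 4.8 = 1.6947
  x=6: (0.080/0.490) × 6.0 = 0.9796
  x=7: (0.059/0.490) × 5.9 = 0.7104
Sum = 3.4000 + 2.7841 + 1.6947 + 0.9796 + 0.7104 = 9.5688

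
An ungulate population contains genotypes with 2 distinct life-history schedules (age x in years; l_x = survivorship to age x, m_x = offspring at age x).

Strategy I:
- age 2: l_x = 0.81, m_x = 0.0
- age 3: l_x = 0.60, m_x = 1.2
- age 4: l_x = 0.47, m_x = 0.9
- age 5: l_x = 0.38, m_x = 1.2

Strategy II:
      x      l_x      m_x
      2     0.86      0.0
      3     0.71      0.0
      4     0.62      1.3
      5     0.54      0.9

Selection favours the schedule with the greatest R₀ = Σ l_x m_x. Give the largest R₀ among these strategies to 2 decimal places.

Strategy I: R₀ = 0.81×0.0 + 0.60×1.2 + 0.47×0.9 + 0.38×1.2 = 1.5990
Strategy II: R₀ = 0.86×0.0 + 0.71×0.0 + 0.62×1.3 + 0.54×0.9 = 1.2920
Highest R₀: strategy I with 1.5990.

1.60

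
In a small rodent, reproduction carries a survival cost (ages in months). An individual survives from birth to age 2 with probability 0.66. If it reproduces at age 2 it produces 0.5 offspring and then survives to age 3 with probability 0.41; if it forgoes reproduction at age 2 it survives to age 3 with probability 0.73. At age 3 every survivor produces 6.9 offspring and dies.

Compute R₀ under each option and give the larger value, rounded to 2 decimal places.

breed at age 2: R₀ = 0.66 × (0.5 + 0.41 × 6.9) = 0.66 × 3.3290 = 2.1971
delay to age 3: R₀ = 0.66 × (0.73 × 6.9) = 0.66 × 5.0370 = 3.3244
Higher: delay to age 3 (3.3244).

3.32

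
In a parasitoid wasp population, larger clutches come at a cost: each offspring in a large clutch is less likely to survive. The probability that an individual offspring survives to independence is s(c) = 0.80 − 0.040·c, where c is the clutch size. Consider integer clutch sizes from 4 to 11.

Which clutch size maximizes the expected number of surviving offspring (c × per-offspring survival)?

Expected surviving offspring = c × s(c):
  c=4: 4 × 0.640 = 2.560
  c=5: 5 × 0.600 = 3.000
  c=6: 6 × 0.560 = 3.360
  c=7: 7 × 0.520 = 3.640
  c=8: 8 × 0.480 = 3.840
  c=9: 9 × 0.440 = 3.960
  c=10: 10 × 0.400 = 4.000
  c=11: 11 × 0.360 = 3.960
Maximum at c = 10 (4.000 surviving offspring).

10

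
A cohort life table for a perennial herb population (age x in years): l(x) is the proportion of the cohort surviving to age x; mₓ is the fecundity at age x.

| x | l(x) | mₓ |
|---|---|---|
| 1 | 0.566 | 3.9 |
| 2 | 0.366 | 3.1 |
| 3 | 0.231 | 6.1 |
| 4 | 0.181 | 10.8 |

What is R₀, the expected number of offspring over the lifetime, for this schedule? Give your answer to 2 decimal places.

R₀ = Σ l(x) mₓ:
  age 1: 0.566 × 3.9 = 2.2074
  age 2: 0.366 × 3.1 = 1.1346
  age 3: 0.231 × 6.1 = 1.4091
  age 4: 0.181 × 10.8 = 1.9548
R₀ = 2.2074 + 1.1346 + 1.4091 + 1.9548 = 6.7059

6.71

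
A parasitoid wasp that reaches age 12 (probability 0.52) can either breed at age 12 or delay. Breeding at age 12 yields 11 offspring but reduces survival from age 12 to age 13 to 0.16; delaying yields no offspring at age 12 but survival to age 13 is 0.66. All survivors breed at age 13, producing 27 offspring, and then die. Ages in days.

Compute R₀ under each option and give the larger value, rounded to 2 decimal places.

breed at age 12: R₀ = 0.52 × (11 + 0.16 × 27) = 0.52 × 15.3200 = 7.9664
delay to age 13: R₀ = 0.52 × (0.66 × 27) = 0.52 × 17.8200 = 9.2664
Higher: delay to age 13 (9.2664).

9.27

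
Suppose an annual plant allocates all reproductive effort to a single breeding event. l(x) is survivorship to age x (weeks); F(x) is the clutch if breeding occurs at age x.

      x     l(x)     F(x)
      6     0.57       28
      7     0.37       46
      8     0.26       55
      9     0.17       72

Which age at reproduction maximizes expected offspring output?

7

Expected offspring if breeding at age x = l(x) × F(x):
  age 6: 0.57 × 28 = 15.960
  age 7: 0.37 × 46 = 17.020
  age 8: 0.26 × 55 = 14.300
  age 9: 0.17 × 72 = 12.240
Maximum at age 7 (17.020).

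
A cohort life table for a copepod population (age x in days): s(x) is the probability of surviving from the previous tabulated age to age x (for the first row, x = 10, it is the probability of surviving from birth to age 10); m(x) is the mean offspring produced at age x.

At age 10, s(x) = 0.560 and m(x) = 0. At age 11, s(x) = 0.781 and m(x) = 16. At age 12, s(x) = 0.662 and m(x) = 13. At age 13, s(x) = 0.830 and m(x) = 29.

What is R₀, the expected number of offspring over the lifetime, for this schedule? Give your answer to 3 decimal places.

17.731

Survivorship from birth: l_x = s_10·s_11·…·s_x.
  l_10 = 0.56000
  l_11 = 0.43736
  l_12 = 0.28953
  l_13 = 0.24031
R₀ = Σ l_x m(x):
  age 10: 0.56000 × 0 = 0.0000
  age 11: 0.43736 × 16 = 6.9978
  age 12: 0.28953 × 13 = 3.7639
  age 13: 0.24031 × 29 = 6.9690
R₀ = 0.0000 + 6.9978 + 3.7639 + 6.9690 = 17.7306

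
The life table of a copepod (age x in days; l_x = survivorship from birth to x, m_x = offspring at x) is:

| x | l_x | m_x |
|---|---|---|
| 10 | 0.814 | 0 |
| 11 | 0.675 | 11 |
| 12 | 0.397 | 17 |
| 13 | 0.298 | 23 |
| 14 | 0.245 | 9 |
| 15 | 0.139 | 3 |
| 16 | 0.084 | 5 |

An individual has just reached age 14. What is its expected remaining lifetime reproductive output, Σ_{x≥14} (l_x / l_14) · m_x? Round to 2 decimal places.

l_14 = 0.245. Conditional survival from age 14 to x is l_x / l_14.
  x=14: (0.245/0.245) × 9 = 9.0000
  x=15: (0.139/0.245) × 3 = 1.7020
  x=16: (0.084/0.245) × 5 = 1.7143
Sum = 9.0000 + 1.7020 + 1.7143 = 12.4163

12.42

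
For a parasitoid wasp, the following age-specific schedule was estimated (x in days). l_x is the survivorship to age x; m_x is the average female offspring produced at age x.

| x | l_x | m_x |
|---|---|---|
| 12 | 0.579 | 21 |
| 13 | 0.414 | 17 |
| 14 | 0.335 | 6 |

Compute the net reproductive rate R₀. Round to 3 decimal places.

21.207

R₀ = Σ l_x m_x:
  age 12: 0.579 × 21 = 12.1590
  age 13: 0.414 × 17 = 7.0380
  age 14: 0.335 × 6 = 2.0100
R₀ = 12.1590 + 7.0380 + 2.0100 = 21.2070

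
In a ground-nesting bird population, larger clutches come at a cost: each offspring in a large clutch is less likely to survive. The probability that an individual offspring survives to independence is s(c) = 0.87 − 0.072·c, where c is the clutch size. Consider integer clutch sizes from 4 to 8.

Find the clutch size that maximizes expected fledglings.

6

Expected fledglings = c × s(c):
  c=4: 4 × 0.582 = 2.328
  c=5: 5 × 0.510 = 2.550
  c=6: 6 × 0.438 = 2.628
  c=7: 7 × 0.366 = 2.562
  c=8: 8 × 0.294 = 2.352
Maximum at c = 6 (2.628 fledglings).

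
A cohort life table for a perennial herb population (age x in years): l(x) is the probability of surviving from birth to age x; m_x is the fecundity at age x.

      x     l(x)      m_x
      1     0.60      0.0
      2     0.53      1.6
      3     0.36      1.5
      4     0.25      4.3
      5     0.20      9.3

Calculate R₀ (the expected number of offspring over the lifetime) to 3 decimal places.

4.323

R₀ = Σ l(x) m_x:
  age 1: 0.60 × 0.0 = 0.0000
  age 2: 0.53 × 1.6 = 0.8480
  age 3: 0.36 × 1.5 = 0.5400
  age 4: 0.25 × 4.3 = 1.0750
  age 5: 0.20 × 9.3 = 1.8600
R₀ = 0.0000 + 0.8480 + 0.5400 + 1.0750 + 1.8600 = 4.3230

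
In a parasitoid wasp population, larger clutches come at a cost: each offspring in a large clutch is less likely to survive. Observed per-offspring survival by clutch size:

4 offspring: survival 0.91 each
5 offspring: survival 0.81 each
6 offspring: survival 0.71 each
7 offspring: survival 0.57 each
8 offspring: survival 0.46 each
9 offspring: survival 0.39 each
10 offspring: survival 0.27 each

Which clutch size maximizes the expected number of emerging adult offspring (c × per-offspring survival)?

6

Expected emerging adult offspring = c × s(c):
  c=4: 4 × 0.91 = 3.640
  c=5: 5 × 0.81 = 4.050
  c=6: 6 × 0.71 = 4.260
  c=7: 7 × 0.57 = 3.990
  c=8: 8 × 0.46 = 3.680
  c=9: 9 × 0.39 = 3.510
  c=10: 10 × 0.27 = 2.700
Maximum at c = 6 (4.260 emerging adult offspring).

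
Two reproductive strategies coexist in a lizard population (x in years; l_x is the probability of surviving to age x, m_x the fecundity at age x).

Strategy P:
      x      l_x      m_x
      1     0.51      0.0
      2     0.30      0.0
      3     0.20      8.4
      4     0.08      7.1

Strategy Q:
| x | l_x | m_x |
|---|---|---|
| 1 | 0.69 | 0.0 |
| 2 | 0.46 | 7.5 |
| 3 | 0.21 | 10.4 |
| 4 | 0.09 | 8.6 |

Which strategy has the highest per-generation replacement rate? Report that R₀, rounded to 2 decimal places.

6.41

Strategy P: R₀ = 0.51×0.0 + 0.30×0.0 + 0.20×8.4 + 0.08×7.1 = 2.2480
Strategy Q: R₀ = 0.69×0.0 + 0.46×7.5 + 0.21×10.4 + 0.09×8.6 = 6.4080
Highest R₀: strategy Q with 6.4080.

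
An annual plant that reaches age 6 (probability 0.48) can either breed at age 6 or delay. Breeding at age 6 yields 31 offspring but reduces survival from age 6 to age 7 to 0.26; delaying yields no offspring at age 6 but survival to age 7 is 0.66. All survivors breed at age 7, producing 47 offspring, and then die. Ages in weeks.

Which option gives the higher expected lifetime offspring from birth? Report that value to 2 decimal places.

breed at age 6: R₀ = 0.48 × (31 + 0.26 × 47) = 0.48 × 43.2200 = 20.7456
delay to age 7: R₀ = 0.48 × (0.66 × 47) = 0.48 × 31.0200 = 14.8896
Higher: breed at age 6 (20.7456).

20.75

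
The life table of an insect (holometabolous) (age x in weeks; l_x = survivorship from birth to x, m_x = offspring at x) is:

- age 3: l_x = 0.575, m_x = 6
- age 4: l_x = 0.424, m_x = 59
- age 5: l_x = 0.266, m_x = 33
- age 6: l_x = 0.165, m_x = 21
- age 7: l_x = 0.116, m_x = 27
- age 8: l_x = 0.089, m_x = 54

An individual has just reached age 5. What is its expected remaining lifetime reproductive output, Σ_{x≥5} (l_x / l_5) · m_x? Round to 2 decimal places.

75.87

l_5 = 0.266. Conditional survival from age 5 to x is l_x / l_5.
  x=5: (0.266/0.266) × 33 = 33.0000
  x=6: (0.165/0.266) × 21 = 13.0263
  x=7: (0.116/0.266) × 27 = 11.7744
  x=8: (0.089/0.266) × 54 = 18.0677
Sum = 33.0000 + 13.0263 + 11.7744 + 18.0677 = 75.8684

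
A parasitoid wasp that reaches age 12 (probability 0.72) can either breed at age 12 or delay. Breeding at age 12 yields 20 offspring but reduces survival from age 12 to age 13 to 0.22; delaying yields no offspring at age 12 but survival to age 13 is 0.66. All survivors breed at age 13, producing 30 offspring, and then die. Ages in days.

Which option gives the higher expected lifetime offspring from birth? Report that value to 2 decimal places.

breed at age 12: R₀ = 0.72 × (20 + 0.22 × 30) = 0.72 × 26.6000 = 19.1520
delay to age 13: R₀ = 0.72 × (0.66 × 30) = 0.72 × 19.8000 = 14.2560
Higher: breed at age 12 (19.1520).

19.15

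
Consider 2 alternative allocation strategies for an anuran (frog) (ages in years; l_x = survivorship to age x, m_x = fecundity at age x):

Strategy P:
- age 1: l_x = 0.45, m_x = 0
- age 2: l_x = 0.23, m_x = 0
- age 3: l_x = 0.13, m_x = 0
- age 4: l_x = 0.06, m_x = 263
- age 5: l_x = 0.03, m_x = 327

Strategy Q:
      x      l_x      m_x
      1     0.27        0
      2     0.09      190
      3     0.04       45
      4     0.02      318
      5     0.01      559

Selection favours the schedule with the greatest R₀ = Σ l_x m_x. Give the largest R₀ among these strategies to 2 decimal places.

30.85

Strategy P: R₀ = 0.45×0 + 0.23×0 + 0.13×0 + 0.06×263 + 0.03×327 = 25.5900
Strategy Q: R₀ = 0.27×0 + 0.09×190 + 0.04×45 + 0.02×318 + 0.01×559 = 30.8500
Highest R₀: strategy Q with 30.8500.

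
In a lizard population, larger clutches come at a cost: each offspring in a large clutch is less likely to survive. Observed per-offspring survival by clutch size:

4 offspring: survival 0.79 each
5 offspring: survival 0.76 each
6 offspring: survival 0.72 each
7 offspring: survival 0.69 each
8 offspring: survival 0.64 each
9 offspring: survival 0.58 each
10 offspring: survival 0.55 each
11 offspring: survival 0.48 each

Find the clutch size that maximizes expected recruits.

10

Expected recruits = c × s(c):
  c=4: 4 × 0.79 = 3.160
  c=5: 5 × 0.76 = 3.800
  c=6: 6 × 0.72 = 4.320
  c=7: 7 × 0.69 = 4.830
  c=8: 8 × 0.64 = 5.120
  c=9: 9 × 0.58 = 5.220
  c=10: 10 × 0.55 = 5.500
  c=11: 11 × 0.48 = 5.280
Maximum at c = 10 (5.500 recruits).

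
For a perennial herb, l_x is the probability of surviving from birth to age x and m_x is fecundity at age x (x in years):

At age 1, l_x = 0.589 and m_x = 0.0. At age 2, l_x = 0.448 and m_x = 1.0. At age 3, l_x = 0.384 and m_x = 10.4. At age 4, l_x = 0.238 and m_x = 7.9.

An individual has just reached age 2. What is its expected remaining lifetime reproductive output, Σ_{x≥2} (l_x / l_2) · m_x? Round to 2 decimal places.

l_2 = 0.448. Conditional survival from age 2 to x is l_x / l_2.
  x=2: (0.448/0.448) × 1.0 = 1.0000
  x=3: (0.384/0.448) × 10.4 = 8.9143
  x=4: (0.238/0.448) × 7.9 = 4.1969
Sum = 1.0000 + 8.9143 + 4.1969 = 14.1112

14.11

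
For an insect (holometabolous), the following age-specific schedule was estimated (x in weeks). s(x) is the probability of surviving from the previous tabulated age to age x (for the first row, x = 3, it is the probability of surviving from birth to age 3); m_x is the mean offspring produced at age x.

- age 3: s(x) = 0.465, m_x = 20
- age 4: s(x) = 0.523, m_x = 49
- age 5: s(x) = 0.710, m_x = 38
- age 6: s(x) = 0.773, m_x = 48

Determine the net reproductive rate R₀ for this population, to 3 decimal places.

Survivorship from birth: l_x = s_3·s_4·…·s_x.
  l_3 = 0.46500
  l_4 = 0.24320
  l_5 = 0.17267
  l_6 = 0.13347
R₀ = Σ l_x m_x:
  age 3: 0.46500 × 20 = 9.3000
  age 4: 0.24320 × 49 = 11.9168
  age 5: 0.17267 × 38 = 6.5615
  age 6: 0.13347 × 48 = 6.4066
R₀ = 9.3000 + 11.9168 + 6.5615 + 6.4066 = 34.1848

34.185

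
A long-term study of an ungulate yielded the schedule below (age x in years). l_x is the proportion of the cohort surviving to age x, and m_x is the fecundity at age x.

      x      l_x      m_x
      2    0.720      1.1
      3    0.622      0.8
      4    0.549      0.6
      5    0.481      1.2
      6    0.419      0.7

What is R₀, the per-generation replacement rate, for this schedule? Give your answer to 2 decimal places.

2.49

R₀ = Σ l_x m_x:
  age 2: 0.720 × 1.1 = 0.7920
  age 3: 0.622 × 0.8 = 0.4976
  age 4: 0.549 × 0.6 = 0.3294
  age 5: 0.481 × 1.2 = 0.5772
  age 6: 0.419 × 0.7 = 0.2933
R₀ = 0.7920 + 0.4976 + 0.3294 + 0.5772 + 0.2933 = 2.4895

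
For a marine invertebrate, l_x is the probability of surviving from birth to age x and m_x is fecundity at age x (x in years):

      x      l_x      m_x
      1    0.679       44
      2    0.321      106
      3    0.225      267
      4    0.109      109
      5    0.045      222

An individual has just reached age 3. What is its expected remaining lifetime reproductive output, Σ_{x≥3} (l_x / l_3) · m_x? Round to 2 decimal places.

364.20

l_3 = 0.225. Conditional survival from age 3 to x is l_x / l_3.
  x=3: (0.225/0.225) × 267 = 267.0000
  x=4: (0.109/0.225) × 109 = 52.8044
  x=5: (0.045/0.225) × 222 = 44.4000
Sum = 267.0000 + 52.8044 + 44.4000 = 364.2044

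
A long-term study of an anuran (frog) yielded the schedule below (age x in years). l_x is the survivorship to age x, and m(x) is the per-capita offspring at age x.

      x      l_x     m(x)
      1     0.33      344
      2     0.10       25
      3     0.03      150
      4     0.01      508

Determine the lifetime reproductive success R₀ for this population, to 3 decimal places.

R₀ = Σ l_x m(x):
  age 1: 0.33 × 344 = 113.5200
  age 2: 0.10 × 25 = 2.5000
  age 3: 0.03 × 150 = 4.5000
  age 4: 0.01 × 508 = 5.0800
R₀ = 113.5200 + 2.5000 + 4.5000 + 5.0800 = 125.6000

125.600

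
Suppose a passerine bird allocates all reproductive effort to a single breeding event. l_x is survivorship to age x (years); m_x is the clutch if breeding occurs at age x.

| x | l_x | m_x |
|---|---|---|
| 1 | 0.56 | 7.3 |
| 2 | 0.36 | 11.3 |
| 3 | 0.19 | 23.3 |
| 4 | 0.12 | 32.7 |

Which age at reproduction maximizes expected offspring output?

Expected offspring if breeding at age x = l_x × m_x:
  age 1: 0.56 × 7.3 = 4.088
  age 2: 0.36 × 11.3 = 4.068
  age 3: 0.19 × 23.3 = 4.427
  age 4: 0.12 × 32.7 = 3.924
Maximum at age 3 (4.427).

3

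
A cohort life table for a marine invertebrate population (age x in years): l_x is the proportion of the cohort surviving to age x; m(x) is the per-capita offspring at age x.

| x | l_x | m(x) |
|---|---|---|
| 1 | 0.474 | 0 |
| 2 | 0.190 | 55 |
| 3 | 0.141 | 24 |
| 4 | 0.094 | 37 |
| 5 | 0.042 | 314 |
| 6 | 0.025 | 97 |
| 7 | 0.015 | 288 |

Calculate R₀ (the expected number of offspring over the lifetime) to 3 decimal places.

R₀ = Σ l_x m(x):
  age 1: 0.474 × 0 = 0.0000
  age 2: 0.190 × 55 = 10.4500
  age 3: 0.141 × 24 = 3.3840
  age 4: 0.094 × 37 = 3.4780
  age 5: 0.042 × 314 = 13.1880
  age 6: 0.025 × 97 = 2.4250
  age 7: 0.015 × 288 = 4.3200
R₀ = 0.0000 + 10.4500 + 3.3840 + 3.4780 + 13.1880 + 2.4250 + 4.3200 = 37.2450

37.245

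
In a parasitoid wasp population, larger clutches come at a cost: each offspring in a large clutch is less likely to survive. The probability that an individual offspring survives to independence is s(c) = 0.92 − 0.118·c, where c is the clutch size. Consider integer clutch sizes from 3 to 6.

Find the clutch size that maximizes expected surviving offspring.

Expected surviving offspring = c × s(c):
  c=3: 3 × 0.566 = 1.698
  c=4: 4 × 0.448 = 1.792
  c=5: 5 × 0.330 = 1.650
  c=6: 6 × 0.212 = 1.272
Maximum at c = 4 (1.792 surviving offspring).

4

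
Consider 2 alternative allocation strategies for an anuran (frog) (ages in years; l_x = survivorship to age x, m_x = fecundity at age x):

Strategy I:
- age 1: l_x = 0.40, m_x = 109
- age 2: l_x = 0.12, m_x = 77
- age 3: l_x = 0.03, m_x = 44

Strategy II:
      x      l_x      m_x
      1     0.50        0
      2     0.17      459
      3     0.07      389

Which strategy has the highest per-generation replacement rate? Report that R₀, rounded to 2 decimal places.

105.26

Strategy I: R₀ = 0.40×109 + 0.12×77 + 0.03×44 = 54.1600
Strategy II: R₀ = 0.50×0 + 0.17×459 + 0.07×389 = 105.2600
Highest R₀: strategy II with 105.2600.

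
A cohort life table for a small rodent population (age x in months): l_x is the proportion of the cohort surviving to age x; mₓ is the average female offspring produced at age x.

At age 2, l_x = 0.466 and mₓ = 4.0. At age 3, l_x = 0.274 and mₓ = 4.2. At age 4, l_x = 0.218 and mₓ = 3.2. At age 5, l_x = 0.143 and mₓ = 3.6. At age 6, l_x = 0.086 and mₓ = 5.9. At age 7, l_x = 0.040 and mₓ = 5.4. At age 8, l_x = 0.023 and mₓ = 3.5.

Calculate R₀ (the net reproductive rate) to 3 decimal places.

5.031

R₀ = Σ l_x mₓ:
  age 2: 0.466 × 4.0 = 1.8640
  age 3: 0.274 × 4.2 = 1.1508
  age 4: 0.218 × 3.2 = 0.6976
  age 5: 0.143 × 3.6 = 0.5148
  age 6: 0.086 × 5.9 = 0.5074
  age 7: 0.040 × 5.4 = 0.2160
  age 8: 0.023 × 3.5 = 0.0805
R₀ = 1.8640 + 1.1508 + 0.6976 + 0.5148 + 0.5074 + 0.2160 + 0.0805 = 5.0311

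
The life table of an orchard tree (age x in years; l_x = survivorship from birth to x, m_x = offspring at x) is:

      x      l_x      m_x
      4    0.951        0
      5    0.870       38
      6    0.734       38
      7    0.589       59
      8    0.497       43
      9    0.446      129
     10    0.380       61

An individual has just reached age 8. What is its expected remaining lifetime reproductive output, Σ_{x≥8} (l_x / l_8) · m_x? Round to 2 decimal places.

l_8 = 0.497. Conditional survival from age 8 to x is l_x / l_8.
  x=8: (0.497/0.497) × 43 = 43.0000
  x=9: (0.446/0.497) × 129 = 115.7626
  x=10: (0.380/0.497) × 61 = 46.6398
Sum = 43.0000 + 115.7626 + 46.6398 = 205.4024

205.40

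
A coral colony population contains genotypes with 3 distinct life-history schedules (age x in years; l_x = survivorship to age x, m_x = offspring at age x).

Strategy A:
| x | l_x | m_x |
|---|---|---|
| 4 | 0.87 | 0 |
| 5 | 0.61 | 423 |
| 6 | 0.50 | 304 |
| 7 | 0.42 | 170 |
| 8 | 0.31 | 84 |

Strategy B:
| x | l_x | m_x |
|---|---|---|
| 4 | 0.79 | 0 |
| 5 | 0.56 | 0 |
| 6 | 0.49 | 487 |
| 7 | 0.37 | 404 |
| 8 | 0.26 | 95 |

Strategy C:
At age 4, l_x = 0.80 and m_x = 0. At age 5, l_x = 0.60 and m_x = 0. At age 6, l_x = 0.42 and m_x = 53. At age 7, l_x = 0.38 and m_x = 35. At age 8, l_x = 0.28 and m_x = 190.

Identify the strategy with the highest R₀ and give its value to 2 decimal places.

Strategy A: R₀ = 0.87×0 + 0.61×423 + 0.50×304 + 0.42×170 + 0.31×84 = 507.4700
Strategy B: R₀ = 0.79×0 + 0.56×0 + 0.49×487 + 0.37×404 + 0.26×95 = 412.8100
Strategy C: R₀ = 0.80×0 + 0.60×0 + 0.42×53 + 0.38×35 + 0.28×190 = 88.7600
Highest R₀: strategy A with 507.4700.

507.47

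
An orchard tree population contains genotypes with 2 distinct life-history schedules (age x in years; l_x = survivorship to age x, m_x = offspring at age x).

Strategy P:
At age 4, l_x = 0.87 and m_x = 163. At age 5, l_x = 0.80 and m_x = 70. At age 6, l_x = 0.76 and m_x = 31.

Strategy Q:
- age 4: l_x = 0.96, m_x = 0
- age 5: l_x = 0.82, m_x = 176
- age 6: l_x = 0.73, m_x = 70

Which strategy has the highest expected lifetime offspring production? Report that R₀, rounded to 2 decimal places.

221.37

Strategy P: R₀ = 0.87×163 + 0.80×70 + 0.76×31 = 221.3700
Strategy Q: R₀ = 0.96×0 + 0.82×176 + 0.73×70 = 195.4200
Highest R₀: strategy P with 221.3700.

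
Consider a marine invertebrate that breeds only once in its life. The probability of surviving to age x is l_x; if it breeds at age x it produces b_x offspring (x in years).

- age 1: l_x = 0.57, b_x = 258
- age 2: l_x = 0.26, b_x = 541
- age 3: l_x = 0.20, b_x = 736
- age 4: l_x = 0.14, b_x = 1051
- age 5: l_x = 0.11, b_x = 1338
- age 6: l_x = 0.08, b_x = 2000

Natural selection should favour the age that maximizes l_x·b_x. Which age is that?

6

Expected offspring if breeding at age x = l_x × b_x:
  age 1: 0.57 × 258 = 147.060
  age 2: 0.26 × 541 = 140.660
  age 3: 0.20 × 736 = 147.200
  age 4: 0.14 × 1051 = 147.140
  age 5: 0.11 × 1338 = 147.180
  age 6: 0.08 × 2000 = 160.000
Maximum at age 6 (160.000).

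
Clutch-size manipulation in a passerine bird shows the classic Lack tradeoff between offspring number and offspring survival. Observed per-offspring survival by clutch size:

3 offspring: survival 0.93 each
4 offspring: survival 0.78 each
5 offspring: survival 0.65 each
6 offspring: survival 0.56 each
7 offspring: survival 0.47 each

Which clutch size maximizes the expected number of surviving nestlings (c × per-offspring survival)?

Expected surviving nestlings = c × s(c):
  c=3: 3 × 0.93 = 2.790
  c=4: 4 × 0.78 = 3.120
  c=5: 5 × 0.65 = 3.250
  c=6: 6 × 0.56 = 3.360
  c=7: 7 × 0.47 = 3.290
Maximum at c = 6 (3.360 surviving nestlings).

6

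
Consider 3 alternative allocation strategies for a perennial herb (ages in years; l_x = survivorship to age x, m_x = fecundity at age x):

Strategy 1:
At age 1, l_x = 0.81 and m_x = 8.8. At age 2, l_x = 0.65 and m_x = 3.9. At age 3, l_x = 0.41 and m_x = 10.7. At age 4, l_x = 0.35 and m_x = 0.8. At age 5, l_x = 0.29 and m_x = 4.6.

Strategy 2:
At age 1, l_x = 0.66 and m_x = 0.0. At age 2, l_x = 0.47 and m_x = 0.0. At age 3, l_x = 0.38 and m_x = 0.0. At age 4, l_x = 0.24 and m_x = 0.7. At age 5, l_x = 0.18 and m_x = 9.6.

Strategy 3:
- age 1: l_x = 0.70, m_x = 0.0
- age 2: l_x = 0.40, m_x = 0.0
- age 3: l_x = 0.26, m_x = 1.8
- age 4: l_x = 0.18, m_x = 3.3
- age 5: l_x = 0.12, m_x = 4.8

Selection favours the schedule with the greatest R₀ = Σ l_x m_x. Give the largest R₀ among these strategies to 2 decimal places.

Strategy 1: R₀ = 0.81×8.8 + 0.65×3.9 + 0.41×10.7 + 0.35×0.8 + 0.29×4.6 = 15.6640
Strategy 2: R₀ = 0.66×0.0 + 0.47×0.0 + 0.38×0.0 + 0.24×0.7 + 0.18×9.6 = 1.8960
Strategy 3: R₀ = 0.70×0.0 + 0.40×0.0 + 0.26×1.8 + 0.18×3.3 + 0.12×4.8 = 1.6380
Highest R₀: strategy 1 with 15.6640.

15.66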